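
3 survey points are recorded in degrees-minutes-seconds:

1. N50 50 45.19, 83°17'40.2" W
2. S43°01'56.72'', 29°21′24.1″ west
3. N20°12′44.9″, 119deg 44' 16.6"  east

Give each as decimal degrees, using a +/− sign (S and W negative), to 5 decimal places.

Point 1:
  Latitude: 50° + 50/60 + 45.19/3600 = 50 + 0.833333 + 0.012553 = 50.845886
  N ⇒ keep positive
  λ: 17′ + 40.2″ = 17.67000′; 83 + 17.67000/60 = 83.294500
  W → negative
Point 2:
  Latitude: 43 + 1/60 + 56.72/3600 = 43.032422
  hemisphere S, so the sign is −
  Lon: 21′ + 24.1″ = 21.40167′; 29 + 21.40167/60 = 29.356694
  W ⇒ negate
Point 3:
  φ: 20 + 12/60 + 44.9/3600 = 20.212472
  N → positive
  λ: 119° + 44/60 + 16.6/3600 = 119 + 0.733333 + 0.004611 = 119.737944
  E → positive

1. 50.84589, -83.29450
2. -43.03242, -29.35669
3. 20.21247, 119.73794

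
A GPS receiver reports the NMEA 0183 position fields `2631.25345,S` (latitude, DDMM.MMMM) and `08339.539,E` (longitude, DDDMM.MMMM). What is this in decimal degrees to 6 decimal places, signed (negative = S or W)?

-26.520891, 83.658983

φ: split at 2 digits → 26° and 31.25345′; 26 + 31.25345/60 = 26.5208908
S ⇒ negate
Longitude: degrees = first 3 digits = 83, minutes = 39.539; 83 + 39.539/60 = 83.6589833
E ⇒ keep positive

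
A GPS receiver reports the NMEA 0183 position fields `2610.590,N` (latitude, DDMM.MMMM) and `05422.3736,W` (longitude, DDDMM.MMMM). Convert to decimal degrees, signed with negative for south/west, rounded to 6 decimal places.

φ: split at 2 digits → 26° and 10.59′; 26 + 10.59/60 = 26.1765000
N → positive
Lon: split at 3 digits → 054° and 22.3736′; 54 + 22.3736/60 = 54.3728933
hemisphere W, so the sign is −

26.176500, -54.372893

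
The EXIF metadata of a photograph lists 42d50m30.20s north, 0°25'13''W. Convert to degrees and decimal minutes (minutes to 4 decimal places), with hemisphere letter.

φ: seconds/60 = 0.50333; minutes = 50 + 0.50333 = 50.503333
λ: seconds/60 = 0.21667; minutes = 25 + 0.21667 = 25.216667

42° 50.5033′ N, 0° 25.2167′ W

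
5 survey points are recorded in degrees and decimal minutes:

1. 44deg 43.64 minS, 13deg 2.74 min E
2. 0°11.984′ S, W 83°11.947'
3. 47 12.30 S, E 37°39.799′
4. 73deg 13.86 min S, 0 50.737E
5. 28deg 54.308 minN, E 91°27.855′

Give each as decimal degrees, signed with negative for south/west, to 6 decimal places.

1. -44.727333, 13.045667
2. -0.199733, -83.199117
3. -47.205000, 37.663317
4. -73.231000, 0.845617
5. 28.905133, 91.464250

Point 1:
  φ: 44 + 43.64/60 = 44.7273333
  S ⇒ negate
  Lon: 2.74′ = 0.045667°; total 13.0456667
  E → positive
Point 2:
  Latitude: 11.984′ = 0.199733°; total 0.1997333
  S → negative
  Lon: 11.947′ = 0.199117°; total 83.1991167
  W ⇒ negate
Point 3:
  φ: 12.3′ = 0.205000°; total 47.2050000
  S ⇒ negate
  Lon: 39.799′ = 0.663317°; total 37.6633167
  E → positive
Point 4:
  Latitude: 73 + 13.86/60 = 73.2310000
  S ⇒ negate
  Lon: 0 + 50.737/60 = 0.8456167
  E ⇒ keep positive
Point 5:
  Latitude: 54.308′ = 0.905133°; total 28.9051333
  N ⇒ keep positive
  Lon: 27.855′ = 0.464250°; total 91.4642500
  E → positive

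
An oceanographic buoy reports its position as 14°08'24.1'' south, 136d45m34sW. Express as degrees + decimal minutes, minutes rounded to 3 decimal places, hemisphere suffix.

14° 8.402′ S, 136° 45.567′ W

Lat: seconds/60 = 0.40167; minutes = 8 + 0.40167 = 8.40167
Longitude: seconds/60 = 0.56667; minutes = 45 + 0.56667 = 45.56667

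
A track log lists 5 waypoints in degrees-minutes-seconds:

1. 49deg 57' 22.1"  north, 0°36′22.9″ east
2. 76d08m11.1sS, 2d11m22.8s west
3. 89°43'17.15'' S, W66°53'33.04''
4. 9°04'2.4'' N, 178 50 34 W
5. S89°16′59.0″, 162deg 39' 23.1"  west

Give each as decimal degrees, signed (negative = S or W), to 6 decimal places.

Point 1:
  Lat: 49° + 57/60 + 22.1/3600 = 49 + 0.950000 + 0.006139 = 49.9561389
  N → positive
  Longitude: 0° + 36/60 + 22.9/3600 = 0 + 0.600000 + 0.006361 = 0.6063611
  E → positive
Point 2:
  Lat: 76 + 8/60 + 11.1/3600 = 76.1364167
  hemisphere S, so the sign is −
  Lon: 2° + 11/60 + 22.8/3600 = 2 + 0.183333 + 0.006333 = 2.1896667
  W → negative
Point 3:
  φ: 43′ + 17.15″ = 43.28583′; 89 + 43.28583/60 = 89.7214306
  hemisphere S, so the sign is −
  λ: 66° + 53/60 + 33.04/3600 = 66 + 0.883333 + 0.009178 = 66.8925111
  W ⇒ negate
Point 4:
  Lat: 4′ + 2.4″ = 4.04000′; 9 + 4.04000/60 = 9.0673333
  N ⇒ keep positive
  Lon: 178° + 50/60 + 34/3600 = 178 + 0.833333 + 0.009444 = 178.8427778
  hemisphere W, so the sign is −
Point 5:
  Lat: 89 + 16/60 + 59/3600 = 89.2830556
  S → negative
  Lon: 39′ + 23.1″ = 39.38500′; 162 + 39.38500/60 = 162.6564167
  hemisphere W, so the sign is −

1. 49.956139, 0.606361
2. -76.136417, -2.189667
3. -89.721431, -66.892511
4. 9.067333, -178.842778
5. -89.283056, -162.656417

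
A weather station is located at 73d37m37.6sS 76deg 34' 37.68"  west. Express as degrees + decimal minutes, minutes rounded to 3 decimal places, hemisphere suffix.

φ: seconds/60 = 0.62667; minutes = 37 + 0.62667 = 37.62667
Lon: seconds/60 = 0.62800; minutes = 34 + 0.62800 = 34.62800

73° 37.627′ S, 76° 34.628′ W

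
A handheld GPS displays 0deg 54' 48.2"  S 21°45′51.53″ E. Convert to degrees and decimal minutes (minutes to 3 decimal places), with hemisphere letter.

Lat: 54 + 48.2/60 = 54.80333′
λ: seconds/60 = 0.85883; minutes = 45 + 0.85883 = 45.85883

0° 54.803′ S, 21° 45.859′ E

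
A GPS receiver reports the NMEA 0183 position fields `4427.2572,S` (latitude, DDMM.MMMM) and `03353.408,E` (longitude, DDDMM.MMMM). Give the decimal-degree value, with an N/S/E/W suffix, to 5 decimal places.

44.45429° S, 33.89013° E

φ: degrees = first 2 digits = 44, minutes = 27.2572; 44 + 27.2572/60 = 44.454287
λ: split at 3 digits → 033° and 53.408′; 33 + 53.408/60 = 33.890133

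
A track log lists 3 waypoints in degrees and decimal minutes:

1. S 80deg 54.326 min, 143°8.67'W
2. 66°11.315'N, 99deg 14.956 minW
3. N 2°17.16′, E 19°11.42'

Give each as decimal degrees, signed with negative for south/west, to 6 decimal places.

Point 1:
  Lat: 54.326′ = 0.905433°; total 80.9054333
  hemisphere S, so the sign is −
  λ: 143 + 8.67/60 = 143.1445000
  hemisphere W, so the sign is −
Point 2:
  Lat: 66 + 11.315/60 = 66.1885833
  N → positive
  λ: 99 + 14.956/60 = 99.2492667
  W → negative
Point 3:
  φ: 17.16′ = 0.286000°; total 2.2860000
  N ⇒ keep positive
  Longitude: 19 + 11.42/60 = 19.1903333
  E ⇒ keep positive

1. -80.905433, -143.144500
2. 66.188583, -99.249267
3. 2.286000, 19.190333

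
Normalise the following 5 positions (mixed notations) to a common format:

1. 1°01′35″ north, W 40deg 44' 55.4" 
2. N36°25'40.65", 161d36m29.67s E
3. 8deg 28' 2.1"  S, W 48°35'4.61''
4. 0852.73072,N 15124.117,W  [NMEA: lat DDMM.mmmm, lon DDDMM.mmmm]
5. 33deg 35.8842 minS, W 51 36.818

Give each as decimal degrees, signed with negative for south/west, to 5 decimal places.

1. 1.02639, -40.74872
2. 36.42796, 161.60824
3. -8.46725, -48.58461
4. 8.87885, -151.40195
5. -33.59807, -51.61363

Point 1:
  Latitude: 1′ + 35″ = 1.58333′; 1 + 1.58333/60 = 1.026389
  N ⇒ keep positive
  λ: 44′ + 55.4″ = 44.92333′; 40 + 44.92333/60 = 40.748722
  W ⇒ negate
Point 2:
  φ: 36 + 25/60 + 40.65/3600 = 36.427958
  N → positive
  Lon: 36′ + 29.67″ = 36.49450′; 161 + 36.49450/60 = 161.608242
  E ⇒ keep positive
Point 3:
  Latitude: 8 + 28/60 + 2.1/3600 = 8.467250
  S → negative
  λ: 35′ + 4.61″ = 35.07683′; 48 + 35.07683/60 = 48.584614
  hemisphere W, so the sign is −
Point 4:
  φ: degrees = first 2 digits = 8, minutes = 52.73072; 8 + 52.73072/60 = 8.878845
  N ⇒ keep positive
  Lon: degrees = first 3 digits = 151, minutes = 24.117; 151 + 24.117/60 = 151.401950
  W → negative
Point 5:
  Latitude: 33 + 35.8842/60 = 33.598070
  S ⇒ negate
  Lon: 36.818′ = 0.613633°; total 51.613633
  hemisphere W, so the sign is −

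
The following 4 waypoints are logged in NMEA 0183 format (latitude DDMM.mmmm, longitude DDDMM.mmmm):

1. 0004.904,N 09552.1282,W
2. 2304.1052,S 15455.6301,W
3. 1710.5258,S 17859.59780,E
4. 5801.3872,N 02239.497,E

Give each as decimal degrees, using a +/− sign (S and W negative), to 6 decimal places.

1. 0.081733, -95.868803
2. -23.068420, -154.927168
3. -17.175430, 178.993297
4. 58.023120, 22.658283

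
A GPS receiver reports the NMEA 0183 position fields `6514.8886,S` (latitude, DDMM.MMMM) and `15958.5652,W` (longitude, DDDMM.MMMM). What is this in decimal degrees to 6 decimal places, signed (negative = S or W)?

-65.248143, -159.976087

Lat: degrees = first 2 digits = 65, minutes = 14.8886; 65 + 14.8886/60 = 65.2481433
hemisphere S, so the sign is −
Lon: split at 3 digits → 159° and 58.5652′; 159 + 58.5652/60 = 159.9760867
hemisphere W, so the sign is −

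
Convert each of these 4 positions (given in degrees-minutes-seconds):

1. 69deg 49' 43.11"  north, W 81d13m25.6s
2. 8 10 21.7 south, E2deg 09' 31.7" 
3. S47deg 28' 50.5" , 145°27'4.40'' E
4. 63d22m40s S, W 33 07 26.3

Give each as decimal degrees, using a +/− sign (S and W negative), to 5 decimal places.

1. 69.82864, -81.22378
2. -8.17269, 2.15881
3. -47.48069, 145.45122
4. -63.37778, -33.12397

Point 1:
  Latitude: 69 + 49/60 + 43.11/3600 = 69.828642
  N ⇒ keep positive
  λ: 81 + 13/60 + 25.6/3600 = 81.223778
  W ⇒ negate
Point 2:
  Lat: 8° + 10/60 + 21.7/3600 = 8 + 0.166667 + 0.006028 = 8.172694
  S ⇒ negate
  λ: 2 + 9/60 + 31.7/3600 = 2.158806
  E → positive
Point 3:
  φ: 47° + 28/60 + 50.5/3600 = 47 + 0.466667 + 0.014028 = 47.480694
  S ⇒ negate
  λ: 145° + 27/60 + 4.4/3600 = 145 + 0.450000 + 0.001222 = 145.451222
  E → positive
Point 4:
  Latitude: 63 + 22/60 + 40/3600 = 63.377778
  S ⇒ negate
  Longitude: 33 + 7/60 + 26.3/3600 = 33.123972
  hemisphere W, so the sign is −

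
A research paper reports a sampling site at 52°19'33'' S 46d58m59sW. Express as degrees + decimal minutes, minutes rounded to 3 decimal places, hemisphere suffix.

52° 19.550′ S, 46° 58.983′ W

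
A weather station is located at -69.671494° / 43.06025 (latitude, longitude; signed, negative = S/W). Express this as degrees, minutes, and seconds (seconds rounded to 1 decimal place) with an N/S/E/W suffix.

69°40′17.4″ S, 43°03′36.9″ E

Latitude is negative → S; |value| = 69.671494
Lat: whole degrees 69; 40.28964′ → 40′ and 17.378″
Longitude: 0.060250 × 60 = 3.61500′ → 3′, remainder × 60 = 36.900″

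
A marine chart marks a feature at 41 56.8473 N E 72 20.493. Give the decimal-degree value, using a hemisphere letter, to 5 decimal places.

41.94746° N, 72.34155° E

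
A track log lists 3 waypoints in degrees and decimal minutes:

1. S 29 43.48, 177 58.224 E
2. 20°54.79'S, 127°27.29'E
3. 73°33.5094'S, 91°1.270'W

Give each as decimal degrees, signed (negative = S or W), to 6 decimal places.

Point 1:
  Lat: 29 + 43.48/60 = 29.7246667
  hemisphere S, so the sign is −
  Lon: 58.224′ = 0.970400°; total 177.9704000
  E → positive
Point 2:
  φ: 20 + 54.79/60 = 20.9131667
  S → negative
  Longitude: 127 + 27.29/60 = 127.4548333
  E → positive
Point 3:
  φ: 33.5094′ = 0.558490°; total 73.5584900
  S ⇒ negate
  Longitude: 1.27′ = 0.021167°; total 91.0211667
  hemisphere W, so the sign is −

1. -29.724667, 177.970400
2. -20.913167, 127.454833
3. -73.558490, -91.021167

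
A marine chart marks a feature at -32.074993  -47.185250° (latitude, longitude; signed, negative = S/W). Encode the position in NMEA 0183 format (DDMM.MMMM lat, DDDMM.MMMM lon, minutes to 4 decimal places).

Latitude is negative → S; |value| = 32.074993
Lat: minutes = (32.074993 − 32) × 60 = 4.499580
Longitude is negative → W; |value| = 47.185250
λ: minutes = (47.185250 − 47) × 60 = 11.115000

3204.4996,S / 04711.1150,W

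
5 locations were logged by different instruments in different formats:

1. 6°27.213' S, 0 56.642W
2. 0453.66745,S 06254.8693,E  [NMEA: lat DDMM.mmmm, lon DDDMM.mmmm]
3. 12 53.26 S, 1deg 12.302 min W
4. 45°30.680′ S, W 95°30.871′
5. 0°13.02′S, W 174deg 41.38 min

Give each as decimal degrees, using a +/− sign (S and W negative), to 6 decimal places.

1. -6.453550, -0.944033
2. -4.894458, 62.914488
3. -12.887667, -1.205033
4. -45.511333, -95.514517
5. -0.217000, -174.689667

Point 1:
  Lat: 6 + 27.213/60 = 6.4535500
  S → negative
  λ: 56.642′ = 0.944033°; total 0.9440333
  W ⇒ negate
Point 2:
  Lat: split at 2 digits → 04° and 53.66745′; 4 + 53.66745/60 = 4.8944575
  S ⇒ negate
  Longitude: split at 3 digits → 062° and 54.8693′; 62 + 54.8693/60 = 62.9144883
  E ⇒ keep positive
Point 3:
  Latitude: 12 + 53.26/60 = 12.8876667
  S ⇒ negate
  Longitude: 12.302′ = 0.205033°; total 1.2050333
  hemisphere W, so the sign is −
Point 4:
  φ: 45 + 30.68/60 = 45.5113333
  hemisphere S, so the sign is −
  λ: 95 + 30.871/60 = 95.5145167
  hemisphere W, so the sign is −
Point 5:
  Lat: 0 + 13.02/60 = 0.2170000
  hemisphere S, so the sign is −
  λ: 41.38′ = 0.689667°; total 174.6896667
  W ⇒ negate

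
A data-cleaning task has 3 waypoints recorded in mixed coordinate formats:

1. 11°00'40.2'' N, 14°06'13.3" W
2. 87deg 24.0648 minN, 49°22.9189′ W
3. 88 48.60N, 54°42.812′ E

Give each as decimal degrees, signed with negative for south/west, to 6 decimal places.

1. 11.011167, -14.103694
2. 87.401080, -49.381982
3. 88.810000, 54.713533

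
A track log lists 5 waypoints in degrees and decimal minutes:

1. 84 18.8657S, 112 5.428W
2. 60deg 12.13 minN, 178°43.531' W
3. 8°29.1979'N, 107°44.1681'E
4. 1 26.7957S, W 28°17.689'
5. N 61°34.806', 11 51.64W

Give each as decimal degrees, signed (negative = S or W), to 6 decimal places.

Point 1:
  φ: 84 + 18.8657/60 = 84.3144283
  hemisphere S, so the sign is −
  Lon: 5.428′ = 0.090467°; total 112.0904667
  W → negative
Point 2:
  Latitude: 60 + 12.13/60 = 60.2021667
  N → positive
  Longitude: 178 + 43.531/60 = 178.7255167
  W ⇒ negate
Point 3:
  Lat: 8 + 29.1979/60 = 8.4866317
  N → positive
  Longitude: 44.1681′ = 0.736135°; total 107.7361350
  E → positive
Point 4:
  φ: 1 + 26.7957/60 = 1.4465950
  S → negative
  Lon: 28 + 17.689/60 = 28.2948167
  hemisphere W, so the sign is −
Point 5:
  φ: 34.806′ = 0.580100°; total 61.5801000
  N ⇒ keep positive
  Longitude: 11 + 51.64/60 = 11.8606667
  W ⇒ negate

1. -84.314428, -112.090467
2. 60.202167, -178.725517
3. 8.486632, 107.736135
4. -1.446595, -28.294817
5. 61.580100, -11.860667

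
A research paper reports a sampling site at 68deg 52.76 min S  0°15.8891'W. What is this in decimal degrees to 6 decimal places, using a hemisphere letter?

68.879333° S, 0.264818° W

Lat: 52.76′ = 0.879333°; total 68.8793333
λ: 0 + 15.8891/60 = 0.2648183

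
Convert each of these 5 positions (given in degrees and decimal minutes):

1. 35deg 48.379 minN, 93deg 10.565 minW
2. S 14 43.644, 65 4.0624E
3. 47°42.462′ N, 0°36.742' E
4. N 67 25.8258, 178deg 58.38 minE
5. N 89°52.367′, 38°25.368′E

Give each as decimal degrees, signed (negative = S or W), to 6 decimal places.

1. 35.806317, -93.176083
2. -14.727400, 65.067707
3. 47.707700, 0.612367
4. 67.430430, 178.973000
5. 89.872783, 38.422800

Point 1:
  Lat: 48.379′ = 0.806317°; total 35.8063167
  N ⇒ keep positive
  Lon: 10.565′ = 0.176083°; total 93.1760833
  W ⇒ negate
Point 2:
  Latitude: 14 + 43.644/60 = 14.7274000
  S → negative
  Longitude: 4.0624′ = 0.067707°; total 65.0677067
  E ⇒ keep positive
Point 3:
  Latitude: 42.462′ = 0.707700°; total 47.7077000
  N → positive
  Longitude: 0 + 36.742/60 = 0.6123667
  E ⇒ keep positive
Point 4:
  Lat: 25.8258′ = 0.430430°; total 67.4304300
  N → positive
  Longitude: 58.38′ = 0.973000°; total 178.9730000
  E → positive
Point 5:
  Latitude: 89 + 52.367/60 = 89.8727833
  N ⇒ keep positive
  Longitude: 25.368′ = 0.422800°; total 38.4228000
  E → positive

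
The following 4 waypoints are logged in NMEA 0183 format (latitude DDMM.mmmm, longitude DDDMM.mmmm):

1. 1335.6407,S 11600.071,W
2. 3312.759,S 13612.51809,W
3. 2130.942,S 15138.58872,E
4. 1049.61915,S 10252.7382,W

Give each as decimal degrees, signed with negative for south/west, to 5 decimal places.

1. -13.59401, -116.00118
2. -33.21265, -136.20863
3. -21.51570, 151.64315
4. -10.82699, -102.87897

Point 1:
  φ: degrees = first 2 digits = 13, minutes = 35.6407; 13 + 35.6407/60 = 13.594012
  S ⇒ negate
  Longitude: split at 3 digits → 116° and 0.071′; 116 + 0.071/60 = 116.001183
  W → negative
Point 2:
  Latitude: degrees = first 2 digits = 33, minutes = 12.759; 33 + 12.759/60 = 33.212650
  S → negative
  λ: split at 3 digits → 136° and 12.51809′; 136 + 12.51809/60 = 136.208635
  W ⇒ negate
Point 3:
  Lat: degrees = first 2 digits = 21, minutes = 30.942; 21 + 30.942/60 = 21.515700
  hemisphere S, so the sign is −
  λ: split at 3 digits → 151° and 38.58872′; 151 + 38.58872/60 = 151.643145
  E → positive
Point 4:
  φ: degrees = first 2 digits = 10, minutes = 49.61915; 10 + 49.61915/60 = 10.826986
  S → negative
  λ: degrees = first 3 digits = 102, minutes = 52.7382; 102 + 52.7382/60 = 102.878970
  W ⇒ negate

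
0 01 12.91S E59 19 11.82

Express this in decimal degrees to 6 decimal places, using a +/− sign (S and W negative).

Lat: 0° + 1/60 + 12.91/3600 = 0 + 0.016667 + 0.003586 = 0.0202528
S → negative
λ: 19′ + 11.82″ = 19.19700′; 59 + 19.19700/60 = 59.3199500
E → positive

-0.020253, 59.319950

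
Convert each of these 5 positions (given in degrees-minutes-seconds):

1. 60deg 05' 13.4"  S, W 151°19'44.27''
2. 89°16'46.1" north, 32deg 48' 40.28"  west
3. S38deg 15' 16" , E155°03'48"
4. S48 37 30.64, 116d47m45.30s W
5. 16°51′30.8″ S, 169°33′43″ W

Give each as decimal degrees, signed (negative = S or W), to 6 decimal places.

Point 1:
  φ: 60° + 5/60 + 13.4/3600 = 60 + 0.083333 + 0.003722 = 60.0870556
  S → negative
  Longitude: 151 + 19/60 + 44.27/3600 = 151.3289639
  hemisphere W, so the sign is −
Point 2:
  φ: 89 + 16/60 + 46.1/3600 = 89.2794722
  N → positive
  λ: 48′ + 40.28″ = 48.67133′; 32 + 48.67133/60 = 32.8111889
  hemisphere W, so the sign is −
Point 3:
  Latitude: 38 + 15/60 + 16/3600 = 38.2544444
  S → negative
  Lon: 3′ + 48″ = 3.80000′; 155 + 3.80000/60 = 155.0633333
  E ⇒ keep positive
Point 4:
  Lat: 48 + 37/60 + 30.64/3600 = 48.6251778
  S ⇒ negate
  Lon: 116 + 47/60 + 45.3/3600 = 116.7959167
  hemisphere W, so the sign is −
Point 5:
  φ: 16 + 51/60 + 30.8/3600 = 16.8585556
  hemisphere S, so the sign is −
  λ: 169 + 33/60 + 43/3600 = 169.5619444
  W → negative

1. -60.087056, -151.328964
2. 89.279472, -32.811189
3. -38.254444, 155.063333
4. -48.625178, -116.795917
5. -16.858556, -169.561944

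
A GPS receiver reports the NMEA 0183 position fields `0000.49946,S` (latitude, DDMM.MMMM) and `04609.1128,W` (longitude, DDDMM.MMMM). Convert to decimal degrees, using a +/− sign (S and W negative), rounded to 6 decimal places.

Lat: split at 2 digits → 00° and 0.49946′; 0 + 0.49946/60 = 0.0083243
S ⇒ negate
Lon: degrees = first 3 digits = 46, minutes = 9.1128; 46 + 9.1128/60 = 46.1518800
W → negative

-0.008324, -46.151880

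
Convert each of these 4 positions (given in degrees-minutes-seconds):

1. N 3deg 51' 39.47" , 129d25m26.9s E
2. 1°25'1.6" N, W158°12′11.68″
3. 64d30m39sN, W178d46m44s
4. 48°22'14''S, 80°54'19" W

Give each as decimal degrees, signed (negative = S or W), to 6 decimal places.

1. 3.860964, 129.424139
2. 1.417111, -158.203244
3. 64.510833, -178.778889
4. -48.370556, -80.905278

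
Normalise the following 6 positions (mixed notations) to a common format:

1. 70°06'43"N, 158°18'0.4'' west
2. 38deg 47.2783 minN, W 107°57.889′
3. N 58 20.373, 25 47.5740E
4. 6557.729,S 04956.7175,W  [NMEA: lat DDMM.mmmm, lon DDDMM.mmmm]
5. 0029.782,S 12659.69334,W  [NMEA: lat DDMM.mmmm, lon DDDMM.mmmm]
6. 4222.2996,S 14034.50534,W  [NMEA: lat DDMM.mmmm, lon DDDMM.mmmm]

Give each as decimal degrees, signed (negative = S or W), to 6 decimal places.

1. 70.111944, -158.300111
2. 38.787972, -107.964817
3. 58.339550, 25.792900
4. -65.962150, -49.945292
5. -0.496367, -126.994889
6. -42.371660, -140.575089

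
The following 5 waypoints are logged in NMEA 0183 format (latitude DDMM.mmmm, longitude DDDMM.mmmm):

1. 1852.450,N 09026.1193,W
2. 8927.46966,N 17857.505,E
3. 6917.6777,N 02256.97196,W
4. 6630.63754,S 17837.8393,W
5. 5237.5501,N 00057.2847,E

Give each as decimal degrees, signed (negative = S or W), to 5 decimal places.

1. 18.87417, -90.43532
2. 89.45783, 178.95842
3. 69.29463, -22.94953
4. -66.51063, -178.63066
5. 52.62584, 0.95475

Point 1:
  Lat: degrees = first 2 digits = 18, minutes = 52.45; 18 + 52.45/60 = 18.874167
  N ⇒ keep positive
  Lon: split at 3 digits → 090° and 26.1193′; 90 + 26.1193/60 = 90.435322
  hemisphere W, so the sign is −
Point 2:
  Latitude: split at 2 digits → 89° and 27.46966′; 89 + 27.46966/60 = 89.457828
  N → positive
  λ: split at 3 digits → 178° and 57.505′; 178 + 57.505/60 = 178.958417
  E ⇒ keep positive
Point 3:
  Latitude: degrees = first 2 digits = 69, minutes = 17.6777; 69 + 17.6777/60 = 69.294628
  N ⇒ keep positive
  λ: split at 3 digits → 022° and 56.97196′; 22 + 56.97196/60 = 22.949533
  W → negative
Point 4:
  Latitude: degrees = first 2 digits = 66, minutes = 30.63754; 66 + 30.63754/60 = 66.510626
  hemisphere S, so the sign is −
  λ: degrees = first 3 digits = 178, minutes = 37.8393; 178 + 37.8393/60 = 178.630655
  W ⇒ negate
Point 5:
  φ: degrees = first 2 digits = 52, minutes = 37.5501; 52 + 37.5501/60 = 52.625835
  N → positive
  Lon: degrees = first 3 digits = 0, minutes = 57.2847; 0 + 57.2847/60 = 0.954745
  E → positive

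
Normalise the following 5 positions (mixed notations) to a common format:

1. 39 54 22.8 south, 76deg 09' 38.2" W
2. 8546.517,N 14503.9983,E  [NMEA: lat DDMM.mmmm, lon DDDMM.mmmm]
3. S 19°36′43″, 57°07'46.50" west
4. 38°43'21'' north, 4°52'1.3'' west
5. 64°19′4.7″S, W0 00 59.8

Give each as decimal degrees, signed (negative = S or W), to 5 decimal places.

Point 1:
  Lat: 39 + 54/60 + 22.8/3600 = 39.906333
  hemisphere S, so the sign is −
  Longitude: 76 + 9/60 + 38.2/3600 = 76.160611
  hemisphere W, so the sign is −
Point 2:
  Latitude: degrees = first 2 digits = 85, minutes = 46.517; 85 + 46.517/60 = 85.775283
  N ⇒ keep positive
  Longitude: degrees = first 3 digits = 145, minutes = 3.9983; 145 + 3.9983/60 = 145.066638
  E ⇒ keep positive
Point 3:
  φ: 19° + 36/60 + 43/3600 = 19 + 0.600000 + 0.011944 = 19.611944
  hemisphere S, so the sign is −
  Longitude: 57° + 7/60 + 46.5/3600 = 57 + 0.116667 + 0.012917 = 57.129583
  hemisphere W, so the sign is −
Point 4:
  φ: 38° + 43/60 + 21/3600 = 38 + 0.716667 + 0.005833 = 38.722500
  N ⇒ keep positive
  Lon: 52′ + 1.3″ = 52.02167′; 4 + 52.02167/60 = 4.867028
  W → negative
Point 5:
  Latitude: 64 + 19/60 + 4.7/3600 = 64.317972
  S ⇒ negate
  Longitude: 0′ + 59.8″ = 0.99667′; 0 + 0.99667/60 = 0.016611
  hemisphere W, so the sign is −

1. -39.90633, -76.16061
2. 85.77528, 145.06664
3. -19.61194, -57.12958
4. 38.72250, -4.86703
5. -64.31797, -0.01661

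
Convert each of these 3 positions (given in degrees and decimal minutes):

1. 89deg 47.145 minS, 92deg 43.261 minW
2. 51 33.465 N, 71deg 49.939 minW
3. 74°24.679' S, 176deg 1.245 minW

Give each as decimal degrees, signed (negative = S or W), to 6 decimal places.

1. -89.785750, -92.721017
2. 51.557750, -71.832317
3. -74.411317, -176.020750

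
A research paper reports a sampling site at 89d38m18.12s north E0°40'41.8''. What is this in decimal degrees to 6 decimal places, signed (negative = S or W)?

89.638367, 0.678278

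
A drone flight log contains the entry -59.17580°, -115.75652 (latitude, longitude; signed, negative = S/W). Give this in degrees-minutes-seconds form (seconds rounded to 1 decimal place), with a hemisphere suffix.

59°10′32.9″ S, 115°45′23.5″ W

Latitude is negative → S; |value| = 59.175800
Lat: whole degrees 59; 10.54800′ → 10′ and 32.880″
Longitude is negative → W; |value| = 115.756520
λ: whole degrees 115; 45.39120′ → 45′ and 23.472″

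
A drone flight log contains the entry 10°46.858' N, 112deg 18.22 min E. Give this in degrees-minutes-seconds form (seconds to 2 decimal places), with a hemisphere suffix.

10°46′51.48″ N, 112°18′13.20″ E

φ: 46.85800′ → 46′ and 0.85800 × 60 = 51.4800″
Longitude: 18.22000′ → 18′ and 0.22000 × 60 = 13.2000″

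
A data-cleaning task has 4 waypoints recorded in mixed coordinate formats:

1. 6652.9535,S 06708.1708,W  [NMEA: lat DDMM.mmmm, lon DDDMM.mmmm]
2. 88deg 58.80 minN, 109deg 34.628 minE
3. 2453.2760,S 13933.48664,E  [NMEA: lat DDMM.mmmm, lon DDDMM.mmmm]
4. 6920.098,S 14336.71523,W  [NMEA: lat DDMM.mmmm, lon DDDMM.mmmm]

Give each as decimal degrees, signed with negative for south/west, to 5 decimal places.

1. -66.88256, -67.13618
2. 88.98000, 109.57713
3. -24.88793, 139.55811
4. -69.33497, -143.61192

Point 1:
  Latitude: degrees = first 2 digits = 66, minutes = 52.9535; 66 + 52.9535/60 = 66.882558
  S → negative
  Lon: split at 3 digits → 067° and 8.1708′; 67 + 8.1708/60 = 67.136180
  W ⇒ negate
Point 2:
  φ: 88 + 58.8/60 = 88.980000
  N → positive
  Lon: 109 + 34.628/60 = 109.577133
  E → positive
Point 3:
  φ: split at 2 digits → 24° and 53.276′; 24 + 53.276/60 = 24.887933
  S ⇒ negate
  λ: split at 3 digits → 139° and 33.48664′; 139 + 33.48664/60 = 139.558111
  E → positive
Point 4:
  Lat: split at 2 digits → 69° and 20.098′; 69 + 20.098/60 = 69.334967
  S → negative
  λ: degrees = first 3 digits = 143, minutes = 36.71523; 143 + 36.71523/60 = 143.611921
  W → negative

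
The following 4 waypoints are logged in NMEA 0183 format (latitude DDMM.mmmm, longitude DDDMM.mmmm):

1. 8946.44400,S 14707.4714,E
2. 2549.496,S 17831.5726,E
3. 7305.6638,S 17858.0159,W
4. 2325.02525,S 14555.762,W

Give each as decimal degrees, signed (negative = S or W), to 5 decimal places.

1. -89.77407, 147.12452
2. -25.82493, 178.52621
3. -73.09440, -178.96693
4. -23.41709, -145.92937

Point 1:
  Latitude: degrees = first 2 digits = 89, minutes = 46.444; 89 + 46.444/60 = 89.774067
  S → negative
  Lon: split at 3 digits → 147° and 7.4714′; 147 + 7.4714/60 = 147.124523
  E ⇒ keep positive
Point 2:
  Lat: degrees = first 2 digits = 25, minutes = 49.496; 25 + 49.496/60 = 25.824933
  S ⇒ negate
  λ: degrees = first 3 digits = 178, minutes = 31.5726; 178 + 31.5726/60 = 178.526210
  E ⇒ keep positive
Point 3:
  φ: degrees = first 2 digits = 73, minutes = 5.6638; 73 + 5.6638/60 = 73.094397
  hemisphere S, so the sign is −
  λ: degrees = first 3 digits = 178, minutes = 58.0159; 178 + 58.0159/60 = 178.966932
  hemisphere W, so the sign is −
Point 4:
  Lat: degrees = first 2 digits = 23, minutes = 25.02525; 23 + 25.02525/60 = 23.417088
  hemisphere S, so the sign is −
  Lon: degrees = first 3 digits = 145, minutes = 55.762; 145 + 55.762/60 = 145.929367
  W → negative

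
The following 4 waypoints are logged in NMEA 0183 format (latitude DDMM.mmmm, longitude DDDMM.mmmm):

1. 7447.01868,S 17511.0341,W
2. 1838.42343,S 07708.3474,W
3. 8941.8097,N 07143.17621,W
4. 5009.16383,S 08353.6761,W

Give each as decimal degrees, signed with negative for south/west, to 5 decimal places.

Point 1:
  Latitude: degrees = first 2 digits = 74, minutes = 47.01868; 74 + 47.01868/60 = 74.783645
  hemisphere S, so the sign is −
  Lon: split at 3 digits → 175° and 11.0341′; 175 + 11.0341/60 = 175.183902
  W → negative
Point 2:
  Lat: degrees = first 2 digits = 18, minutes = 38.42343; 18 + 38.42343/60 = 18.640391
  S ⇒ negate
  Lon: split at 3 digits → 077° and 8.3474′; 77 + 8.3474/60 = 77.139123
  hemisphere W, so the sign is −
Point 3:
  Latitude: split at 2 digits → 89° and 41.8097′; 89 + 41.8097/60 = 89.696828
  N ⇒ keep positive
  Longitude: degrees = first 3 digits = 71, minutes = 43.17621; 71 + 43.17621/60 = 71.719604
  W → negative
Point 4:
  Lat: split at 2 digits → 50° and 9.16383′; 50 + 9.16383/60 = 50.152731
  S ⇒ negate
  Lon: degrees = first 3 digits = 83, minutes = 53.6761; 83 + 53.6761/60 = 83.894602
  W → negative

1. -74.78364, -175.18390
2. -18.64039, -77.13912
3. 89.69683, -71.71960
4. -50.15273, -83.89460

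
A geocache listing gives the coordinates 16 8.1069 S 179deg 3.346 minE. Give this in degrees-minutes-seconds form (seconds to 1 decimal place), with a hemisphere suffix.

φ: 8.10690′ → 8′ and 0.10690 × 60 = 6.414″
λ: 3.34600′ → 3′ and 0.34600 × 60 = 20.760″

16°08′6.4″ S, 179°03′20.8″ E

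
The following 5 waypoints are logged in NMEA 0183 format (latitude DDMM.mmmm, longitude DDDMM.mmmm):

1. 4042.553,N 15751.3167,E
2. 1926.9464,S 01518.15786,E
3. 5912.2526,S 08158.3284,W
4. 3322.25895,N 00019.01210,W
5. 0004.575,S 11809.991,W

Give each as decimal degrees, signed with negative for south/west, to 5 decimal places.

Point 1:
  Latitude: split at 2 digits → 40° and 42.553′; 40 + 42.553/60 = 40.709217
  N ⇒ keep positive
  Lon: split at 3 digits → 157° and 51.3167′; 157 + 51.3167/60 = 157.855278
  E ⇒ keep positive
Point 2:
  φ: degrees = first 2 digits = 19, minutes = 26.9464; 19 + 26.9464/60 = 19.449107
  S ⇒ negate
  λ: split at 3 digits → 015° and 18.15786′; 15 + 18.15786/60 = 15.302631
  E → positive
Point 3:
  Lat: degrees = first 2 digits = 59, minutes = 12.2526; 59 + 12.2526/60 = 59.204210
  hemisphere S, so the sign is −
  Lon: split at 3 digits → 081° and 58.3284′; 81 + 58.3284/60 = 81.972140
  W ⇒ negate
Point 4:
  φ: split at 2 digits → 33° and 22.25895′; 33 + 22.25895/60 = 33.370983
  N ⇒ keep positive
  λ: split at 3 digits → 000° and 19.0121′; 0 + 19.0121/60 = 0.316868
  hemisphere W, so the sign is −
Point 5:
  Lat: degrees = first 2 digits = 0, minutes = 4.575; 0 + 4.575/60 = 0.076250
  hemisphere S, so the sign is −
  λ: split at 3 digits → 118° and 9.991′; 118 + 9.991/60 = 118.166517
  W → negative

1. 40.70922, 157.85528
2. -19.44911, 15.30263
3. -59.20421, -81.97214
4. 33.37098, -0.31687
5. -0.07625, -118.16652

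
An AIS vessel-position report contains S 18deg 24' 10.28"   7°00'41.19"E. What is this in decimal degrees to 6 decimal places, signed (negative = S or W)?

-18.402856, 7.011442

Lat: 18° + 24/60 + 10.28/3600 = 18 + 0.400000 + 0.002856 = 18.4028556
S → negative
Longitude: 0′ + 41.19″ = 0.68650′; 7 + 0.68650/60 = 7.0114417
E → positive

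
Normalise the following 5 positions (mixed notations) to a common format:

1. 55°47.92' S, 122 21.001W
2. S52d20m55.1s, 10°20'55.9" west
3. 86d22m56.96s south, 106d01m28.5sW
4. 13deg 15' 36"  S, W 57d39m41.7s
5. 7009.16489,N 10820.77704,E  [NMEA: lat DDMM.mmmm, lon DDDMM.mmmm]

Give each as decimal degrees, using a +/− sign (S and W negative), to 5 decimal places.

1. -55.79867, -122.35002
2. -52.34864, -10.34886
3. -86.38249, -106.02458
4. -13.26000, -57.66158
5. 70.15275, 108.34628

Point 1:
  Lat: 55 + 47.92/60 = 55.798667
  S ⇒ negate
  λ: 122 + 21.001/60 = 122.350017
  W ⇒ negate
Point 2:
  φ: 52° + 20/60 + 55.1/3600 = 52 + 0.333333 + 0.015306 = 52.348639
  S → negative
  Lon: 10 + 20/60 + 55.9/3600 = 10.348861
  W ⇒ negate
Point 3:
  Latitude: 86° + 22/60 + 56.96/3600 = 86 + 0.366667 + 0.015822 = 86.382489
  S → negative
  λ: 106° + 1/60 + 28.5/3600 = 106 + 0.016667 + 0.007917 = 106.024583
  hemisphere W, so the sign is −
Point 4:
  Lat: 13 + 15/60 + 36/3600 = 13.260000
  S ⇒ negate
  Longitude: 57 + 39/60 + 41.7/3600 = 57.661583
  W ⇒ negate
Point 5:
  Lat: degrees = first 2 digits = 70, minutes = 9.16489; 70 + 9.16489/60 = 70.152748
  N → positive
  λ: degrees = first 3 digits = 108, minutes = 20.77704; 108 + 20.77704/60 = 108.346284
  E → positive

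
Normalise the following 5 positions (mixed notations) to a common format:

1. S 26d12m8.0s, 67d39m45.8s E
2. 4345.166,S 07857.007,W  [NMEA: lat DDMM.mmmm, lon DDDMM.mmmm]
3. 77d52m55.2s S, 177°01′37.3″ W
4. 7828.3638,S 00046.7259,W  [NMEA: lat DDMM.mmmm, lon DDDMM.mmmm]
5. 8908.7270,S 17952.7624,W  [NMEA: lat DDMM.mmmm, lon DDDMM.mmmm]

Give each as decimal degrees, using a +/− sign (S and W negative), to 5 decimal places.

Point 1:
  φ: 12′ + 8″ = 12.13333′; 26 + 12.13333/60 = 26.202222
  hemisphere S, so the sign is −
  Lon: 67° + 39/60 + 45.8/3600 = 67 + 0.650000 + 0.012722 = 67.662722
  E → positive
Point 2:
  Latitude: split at 2 digits → 43° and 45.166′; 43 + 45.166/60 = 43.752767
  S ⇒ negate
  Lon: degrees = first 3 digits = 78, minutes = 57.007; 78 + 57.007/60 = 78.950117
  W → negative
Point 3:
  φ: 77° + 52/60 + 55.2/3600 = 77 + 0.866667 + 0.015333 = 77.882000
  S → negative
  Longitude: 177 + 1/60 + 37.3/3600 = 177.027028
  W ⇒ negate
Point 4:
  Lat: degrees = first 2 digits = 78, minutes = 28.3638; 78 + 28.3638/60 = 78.472730
  S → negative
  λ: degrees = first 3 digits = 0, minutes = 46.7259; 0 + 46.7259/60 = 0.778765
  W ⇒ negate
Point 5:
  Latitude: degrees = first 2 digits = 89, minutes = 8.727; 89 + 8.727/60 = 89.145450
  hemisphere S, so the sign is −
  λ: degrees = first 3 digits = 179, minutes = 52.7624; 179 + 52.7624/60 = 179.879373
  W ⇒ negate

1. -26.20222, 67.66272
2. -43.75277, -78.95012
3. -77.88200, -177.02703
4. -78.47273, -0.77877
5. -89.14545, -179.87937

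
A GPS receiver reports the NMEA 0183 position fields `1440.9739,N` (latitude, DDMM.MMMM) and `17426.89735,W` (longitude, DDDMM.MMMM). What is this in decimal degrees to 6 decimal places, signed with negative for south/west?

φ: split at 2 digits → 14° and 40.9739′; 14 + 40.9739/60 = 14.6828983
N ⇒ keep positive
λ: split at 3 digits → 174° and 26.89735′; 174 + 26.89735/60 = 174.4482892
W ⇒ negate

14.682898, -174.448289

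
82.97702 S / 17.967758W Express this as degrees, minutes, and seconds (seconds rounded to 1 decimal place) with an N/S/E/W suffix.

82°58′37.3″ S, 17°58′3.9″ W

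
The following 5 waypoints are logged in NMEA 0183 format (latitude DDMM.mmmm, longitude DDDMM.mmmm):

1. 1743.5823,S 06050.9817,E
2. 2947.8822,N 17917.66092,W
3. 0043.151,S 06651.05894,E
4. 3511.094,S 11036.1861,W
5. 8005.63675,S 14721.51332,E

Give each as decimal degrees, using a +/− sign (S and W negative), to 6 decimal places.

1. -17.726372, 60.849695
2. 29.798037, -179.294349
3. -0.719183, 66.850982
4. -35.184900, -110.603102
5. -80.093946, 147.358555

Point 1:
  Latitude: degrees = first 2 digits = 17, minutes = 43.5823; 17 + 43.5823/60 = 17.7263717
  S ⇒ negate
  λ: split at 3 digits → 060° and 50.9817′; 60 + 50.9817/60 = 60.8496950
  E ⇒ keep positive
Point 2:
  Lat: split at 2 digits → 29° and 47.8822′; 29 + 47.8822/60 = 29.7980367
  N ⇒ keep positive
  Lon: degrees = first 3 digits = 179, minutes = 17.66092; 179 + 17.66092/60 = 179.2943487
  W → negative
Point 3:
  φ: split at 2 digits → 00° and 43.151′; 0 + 43.151/60 = 0.7191833
  hemisphere S, so the sign is −
  λ: degrees = first 3 digits = 66, minutes = 51.05894; 66 + 51.05894/60 = 66.8509823
  E → positive
Point 4:
  φ: degrees = first 2 digits = 35, minutes = 11.094; 35 + 11.094/60 = 35.1849000
  S → negative
  Lon: degrees = first 3 digits = 110, minutes = 36.1861; 110 + 36.1861/60 = 110.6031017
  hemisphere W, so the sign is −
Point 5:
  Lat: split at 2 digits → 80° and 5.63675′; 80 + 5.63675/60 = 80.0939458
  S → negative
  Longitude: split at 3 digits → 147° and 21.51332′; 147 + 21.51332/60 = 147.3585553
  E ⇒ keep positive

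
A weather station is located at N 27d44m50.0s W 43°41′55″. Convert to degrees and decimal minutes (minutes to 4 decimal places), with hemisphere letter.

27° 44.8333′ N, 43° 41.9167′ W

φ: seconds/60 = 0.83333; minutes = 44 + 0.83333 = 44.833333
Lon: 41 + 55/60 = 41.916667′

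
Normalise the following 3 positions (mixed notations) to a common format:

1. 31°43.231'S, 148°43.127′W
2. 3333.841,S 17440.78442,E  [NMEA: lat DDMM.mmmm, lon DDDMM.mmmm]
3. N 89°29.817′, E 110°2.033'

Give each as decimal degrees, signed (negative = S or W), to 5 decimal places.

1. -31.72052, -148.71878
2. -33.56402, 174.67974
3. 89.49695, 110.03388

Point 1:
  Lat: 31 + 43.231/60 = 31.720517
  hemisphere S, so the sign is −
  Lon: 43.127′ = 0.718783°; total 148.718783
  W ⇒ negate
Point 2:
  Latitude: degrees = first 2 digits = 33, minutes = 33.841; 33 + 33.841/60 = 33.564017
  hemisphere S, so the sign is −
  Lon: degrees = first 3 digits = 174, minutes = 40.78442; 174 + 40.78442/60 = 174.679740
  E → positive
Point 3:
  Lat: 29.817′ = 0.496950°; total 89.496950
  N ⇒ keep positive
  Longitude: 110 + 2.033/60 = 110.033883
  E ⇒ keep positive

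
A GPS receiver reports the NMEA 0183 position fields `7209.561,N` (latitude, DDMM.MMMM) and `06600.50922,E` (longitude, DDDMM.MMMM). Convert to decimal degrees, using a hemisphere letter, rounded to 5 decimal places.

Latitude: degrees = first 2 digits = 72, minutes = 9.561; 72 + 9.561/60 = 72.159350
Longitude: split at 3 digits → 066° and 0.50922′; 66 + 0.50922/60 = 66.008487

72.15935° N, 66.00849° E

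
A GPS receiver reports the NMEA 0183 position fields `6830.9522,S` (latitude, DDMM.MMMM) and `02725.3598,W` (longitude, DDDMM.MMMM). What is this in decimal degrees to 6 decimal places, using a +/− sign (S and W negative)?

-68.515870, -27.422663

φ: degrees = first 2 digits = 68, minutes = 30.9522; 68 + 30.9522/60 = 68.5158700
S → negative
Lon: split at 3 digits → 027° and 25.3598′; 27 + 25.3598/60 = 27.4226633
W → negative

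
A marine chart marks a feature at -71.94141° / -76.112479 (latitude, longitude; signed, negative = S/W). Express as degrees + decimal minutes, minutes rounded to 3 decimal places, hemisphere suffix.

Latitude is negative → S; |value| = 71.941410
Latitude: 71° + 0.941410 × 60 = 71° 56.48460′
Longitude is negative → W; |value| = 76.112479
λ: 76° + 0.112479 × 60 = 76° 6.74874′

71° 56.485′ S, 76° 6.749′ W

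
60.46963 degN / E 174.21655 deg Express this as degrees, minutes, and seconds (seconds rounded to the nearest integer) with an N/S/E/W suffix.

60°28′11″ N, 174°13′0″ E

φ: whole degrees 60; 28.17780′ → 28′ and 10.67″
λ: whole degrees 174; 12.99300′ → 12′ and 59.58″
rounding gives 60″ → carry → 174°13′0″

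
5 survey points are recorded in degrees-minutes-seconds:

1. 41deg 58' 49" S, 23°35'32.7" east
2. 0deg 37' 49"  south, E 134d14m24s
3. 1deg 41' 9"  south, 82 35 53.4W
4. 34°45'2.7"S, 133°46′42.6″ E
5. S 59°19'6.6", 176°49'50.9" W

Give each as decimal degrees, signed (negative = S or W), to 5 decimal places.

Point 1:
  Latitude: 41 + 58/60 + 49/3600 = 41.980278
  S ⇒ negate
  λ: 23 + 35/60 + 32.7/3600 = 23.592417
  E → positive
Point 2:
  Latitude: 0 + 37/60 + 49/3600 = 0.630278
  hemisphere S, so the sign is −
  λ: 134° + 14/60 + 24/3600 = 134 + 0.233333 + 0.006667 = 134.240000
  E → positive
Point 3:
  Latitude: 1 + 41/60 + 9/3600 = 1.685833
  S ⇒ negate
  λ: 82 + 35/60 + 53.4/3600 = 82.598167
  W → negative
Point 4:
  Latitude: 34° + 45/60 + 2.7/3600 = 34 + 0.750000 + 0.000750 = 34.750750
  S ⇒ negate
  Longitude: 133 + 46/60 + 42.6/3600 = 133.778500
  E ⇒ keep positive
Point 5:
  φ: 59° + 19/60 + 6.6/3600 = 59 + 0.316667 + 0.001833 = 59.318500
  S → negative
  Lon: 176 + 49/60 + 50.9/3600 = 176.830806
  W → negative

1. -41.98028, 23.59242
2. -0.63028, 134.24000
3. -1.68583, -82.59817
4. -34.75075, 133.77850
5. -59.31850, -176.83081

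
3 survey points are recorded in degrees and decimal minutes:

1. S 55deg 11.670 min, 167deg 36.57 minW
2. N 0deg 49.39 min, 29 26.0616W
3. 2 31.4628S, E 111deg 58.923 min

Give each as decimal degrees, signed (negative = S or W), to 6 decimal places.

1. -55.194500, -167.609500
2. 0.823167, -29.434360
3. -2.524380, 111.982050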